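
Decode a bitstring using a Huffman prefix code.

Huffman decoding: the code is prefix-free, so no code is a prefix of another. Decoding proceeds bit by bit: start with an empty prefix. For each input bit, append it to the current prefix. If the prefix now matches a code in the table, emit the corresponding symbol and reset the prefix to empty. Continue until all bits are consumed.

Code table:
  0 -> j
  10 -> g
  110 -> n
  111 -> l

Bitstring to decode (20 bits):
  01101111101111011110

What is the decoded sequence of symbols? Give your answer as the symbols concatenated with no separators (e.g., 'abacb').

Answer: jnlnlglg

Derivation:
Bit 0: prefix='0' -> emit 'j', reset
Bit 1: prefix='1' (no match yet)
Bit 2: prefix='11' (no match yet)
Bit 3: prefix='110' -> emit 'n', reset
Bit 4: prefix='1' (no match yet)
Bit 5: prefix='11' (no match yet)
Bit 6: prefix='111' -> emit 'l', reset
Bit 7: prefix='1' (no match yet)
Bit 8: prefix='11' (no match yet)
Bit 9: prefix='110' -> emit 'n', reset
Bit 10: prefix='1' (no match yet)
Bit 11: prefix='11' (no match yet)
Bit 12: prefix='111' -> emit 'l', reset
Bit 13: prefix='1' (no match yet)
Bit 14: prefix='10' -> emit 'g', reset
Bit 15: prefix='1' (no match yet)
Bit 16: prefix='11' (no match yet)
Bit 17: prefix='111' -> emit 'l', reset
Bit 18: prefix='1' (no match yet)
Bit 19: prefix='10' -> emit 'g', reset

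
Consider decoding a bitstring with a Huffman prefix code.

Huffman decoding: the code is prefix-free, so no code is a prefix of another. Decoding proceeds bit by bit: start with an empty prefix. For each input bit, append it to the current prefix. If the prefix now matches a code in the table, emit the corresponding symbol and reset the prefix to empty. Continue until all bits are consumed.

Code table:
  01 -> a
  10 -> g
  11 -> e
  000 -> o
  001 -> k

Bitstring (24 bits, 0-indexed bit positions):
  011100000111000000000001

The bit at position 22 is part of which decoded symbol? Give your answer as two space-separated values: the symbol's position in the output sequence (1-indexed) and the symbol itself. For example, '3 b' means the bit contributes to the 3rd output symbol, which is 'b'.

Bit 0: prefix='0' (no match yet)
Bit 1: prefix='01' -> emit 'a', reset
Bit 2: prefix='1' (no match yet)
Bit 3: prefix='11' -> emit 'e', reset
Bit 4: prefix='0' (no match yet)
Bit 5: prefix='00' (no match yet)
Bit 6: prefix='000' -> emit 'o', reset
Bit 7: prefix='0' (no match yet)
Bit 8: prefix='00' (no match yet)
Bit 9: prefix='001' -> emit 'k', reset
Bit 10: prefix='1' (no match yet)
Bit 11: prefix='11' -> emit 'e', reset
Bit 12: prefix='0' (no match yet)
Bit 13: prefix='00' (no match yet)
Bit 14: prefix='000' -> emit 'o', reset
Bit 15: prefix='0' (no match yet)
Bit 16: prefix='00' (no match yet)
Bit 17: prefix='000' -> emit 'o', reset
Bit 18: prefix='0' (no match yet)
Bit 19: prefix='00' (no match yet)
Bit 20: prefix='000' -> emit 'o', reset
Bit 21: prefix='0' (no match yet)
Bit 22: prefix='00' (no match yet)
Bit 23: prefix='001' -> emit 'k', reset

Answer: 9 k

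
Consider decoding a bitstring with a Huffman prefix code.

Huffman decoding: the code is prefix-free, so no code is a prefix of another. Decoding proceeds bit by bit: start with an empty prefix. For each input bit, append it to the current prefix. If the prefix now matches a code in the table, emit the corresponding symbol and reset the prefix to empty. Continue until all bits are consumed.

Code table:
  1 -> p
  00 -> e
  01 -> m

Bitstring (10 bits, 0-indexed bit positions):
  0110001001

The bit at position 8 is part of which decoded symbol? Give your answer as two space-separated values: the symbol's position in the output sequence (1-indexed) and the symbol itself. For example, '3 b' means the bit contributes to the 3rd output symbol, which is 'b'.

Bit 0: prefix='0' (no match yet)
Bit 1: prefix='01' -> emit 'm', reset
Bit 2: prefix='1' -> emit 'p', reset
Bit 3: prefix='0' (no match yet)
Bit 4: prefix='00' -> emit 'e', reset
Bit 5: prefix='0' (no match yet)
Bit 6: prefix='01' -> emit 'm', reset
Bit 7: prefix='0' (no match yet)
Bit 8: prefix='00' -> emit 'e', reset
Bit 9: prefix='1' -> emit 'p', reset

Answer: 5 e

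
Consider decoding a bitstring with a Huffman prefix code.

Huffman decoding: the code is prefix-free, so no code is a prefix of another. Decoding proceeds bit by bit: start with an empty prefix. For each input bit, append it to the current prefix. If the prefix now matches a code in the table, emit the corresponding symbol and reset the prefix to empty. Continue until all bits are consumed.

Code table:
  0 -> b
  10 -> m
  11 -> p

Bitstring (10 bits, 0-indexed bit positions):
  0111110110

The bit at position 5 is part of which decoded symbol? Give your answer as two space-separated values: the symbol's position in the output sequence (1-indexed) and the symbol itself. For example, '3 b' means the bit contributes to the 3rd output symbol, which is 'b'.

Bit 0: prefix='0' -> emit 'b', reset
Bit 1: prefix='1' (no match yet)
Bit 2: prefix='11' -> emit 'p', reset
Bit 3: prefix='1' (no match yet)
Bit 4: prefix='11' -> emit 'p', reset
Bit 5: prefix='1' (no match yet)
Bit 6: prefix='10' -> emit 'm', reset
Bit 7: prefix='1' (no match yet)
Bit 8: prefix='11' -> emit 'p', reset
Bit 9: prefix='0' -> emit 'b', reset

Answer: 4 m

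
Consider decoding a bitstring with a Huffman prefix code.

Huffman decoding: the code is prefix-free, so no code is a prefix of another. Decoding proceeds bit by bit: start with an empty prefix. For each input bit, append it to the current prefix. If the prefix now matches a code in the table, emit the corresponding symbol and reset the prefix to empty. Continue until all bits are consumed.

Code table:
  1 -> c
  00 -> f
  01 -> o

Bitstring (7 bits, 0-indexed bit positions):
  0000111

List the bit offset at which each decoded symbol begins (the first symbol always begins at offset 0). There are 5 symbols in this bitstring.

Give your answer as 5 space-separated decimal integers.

Bit 0: prefix='0' (no match yet)
Bit 1: prefix='00' -> emit 'f', reset
Bit 2: prefix='0' (no match yet)
Bit 3: prefix='00' -> emit 'f', reset
Bit 4: prefix='1' -> emit 'c', reset
Bit 5: prefix='1' -> emit 'c', reset
Bit 6: prefix='1' -> emit 'c', reset

Answer: 0 2 4 5 6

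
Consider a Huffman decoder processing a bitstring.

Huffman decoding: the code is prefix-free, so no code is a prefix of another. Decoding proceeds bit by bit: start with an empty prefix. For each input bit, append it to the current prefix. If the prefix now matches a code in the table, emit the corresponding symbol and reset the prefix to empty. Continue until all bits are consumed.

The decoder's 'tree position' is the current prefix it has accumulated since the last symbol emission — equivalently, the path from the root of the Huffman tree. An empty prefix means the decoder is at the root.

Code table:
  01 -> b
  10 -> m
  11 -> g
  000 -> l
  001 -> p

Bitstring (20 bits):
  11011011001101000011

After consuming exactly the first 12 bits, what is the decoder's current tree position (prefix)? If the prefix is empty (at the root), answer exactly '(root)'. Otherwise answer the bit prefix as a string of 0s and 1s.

Answer: 1

Derivation:
Bit 0: prefix='1' (no match yet)
Bit 1: prefix='11' -> emit 'g', reset
Bit 2: prefix='0' (no match yet)
Bit 3: prefix='01' -> emit 'b', reset
Bit 4: prefix='1' (no match yet)
Bit 5: prefix='10' -> emit 'm', reset
Bit 6: prefix='1' (no match yet)
Bit 7: prefix='11' -> emit 'g', reset
Bit 8: prefix='0' (no match yet)
Bit 9: prefix='00' (no match yet)
Bit 10: prefix='001' -> emit 'p', reset
Bit 11: prefix='1' (no match yet)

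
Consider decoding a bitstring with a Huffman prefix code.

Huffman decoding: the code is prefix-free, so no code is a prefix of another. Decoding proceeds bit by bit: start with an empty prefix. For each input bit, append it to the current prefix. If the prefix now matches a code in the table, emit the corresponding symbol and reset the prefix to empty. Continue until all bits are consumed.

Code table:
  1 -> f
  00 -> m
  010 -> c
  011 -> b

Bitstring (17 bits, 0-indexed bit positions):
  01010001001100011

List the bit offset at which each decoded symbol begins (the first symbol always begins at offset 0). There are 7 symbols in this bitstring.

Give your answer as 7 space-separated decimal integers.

Answer: 0 3 4 6 9 12 14

Derivation:
Bit 0: prefix='0' (no match yet)
Bit 1: prefix='01' (no match yet)
Bit 2: prefix='010' -> emit 'c', reset
Bit 3: prefix='1' -> emit 'f', reset
Bit 4: prefix='0' (no match yet)
Bit 5: prefix='00' -> emit 'm', reset
Bit 6: prefix='0' (no match yet)
Bit 7: prefix='01' (no match yet)
Bit 8: prefix='010' -> emit 'c', reset
Bit 9: prefix='0' (no match yet)
Bit 10: prefix='01' (no match yet)
Bit 11: prefix='011' -> emit 'b', reset
Bit 12: prefix='0' (no match yet)
Bit 13: prefix='00' -> emit 'm', reset
Bit 14: prefix='0' (no match yet)
Bit 15: prefix='01' (no match yet)
Bit 16: prefix='011' -> emit 'b', reset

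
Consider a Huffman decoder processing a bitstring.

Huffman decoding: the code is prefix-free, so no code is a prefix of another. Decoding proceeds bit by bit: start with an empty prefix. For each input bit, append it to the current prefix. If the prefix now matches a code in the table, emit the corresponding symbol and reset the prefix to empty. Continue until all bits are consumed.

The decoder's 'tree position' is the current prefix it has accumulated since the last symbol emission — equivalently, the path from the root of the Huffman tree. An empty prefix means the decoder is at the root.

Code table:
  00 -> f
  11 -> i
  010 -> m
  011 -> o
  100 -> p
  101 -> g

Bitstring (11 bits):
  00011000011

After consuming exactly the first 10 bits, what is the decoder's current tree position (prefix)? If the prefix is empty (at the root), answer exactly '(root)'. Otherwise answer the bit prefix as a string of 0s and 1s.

Bit 0: prefix='0' (no match yet)
Bit 1: prefix='00' -> emit 'f', reset
Bit 2: prefix='0' (no match yet)
Bit 3: prefix='01' (no match yet)
Bit 4: prefix='011' -> emit 'o', reset
Bit 5: prefix='0' (no match yet)
Bit 6: prefix='00' -> emit 'f', reset
Bit 7: prefix='0' (no match yet)
Bit 8: prefix='00' -> emit 'f', reset
Bit 9: prefix='1' (no match yet)

Answer: 1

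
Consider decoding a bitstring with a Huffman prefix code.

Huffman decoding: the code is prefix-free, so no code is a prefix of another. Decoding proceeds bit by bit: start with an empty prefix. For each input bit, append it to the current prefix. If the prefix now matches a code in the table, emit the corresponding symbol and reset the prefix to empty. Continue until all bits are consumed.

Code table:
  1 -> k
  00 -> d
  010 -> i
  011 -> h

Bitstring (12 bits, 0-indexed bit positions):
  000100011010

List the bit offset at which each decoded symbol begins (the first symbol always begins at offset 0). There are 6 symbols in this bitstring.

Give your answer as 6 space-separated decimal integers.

Bit 0: prefix='0' (no match yet)
Bit 1: prefix='00' -> emit 'd', reset
Bit 2: prefix='0' (no match yet)
Bit 3: prefix='01' (no match yet)
Bit 4: prefix='010' -> emit 'i', reset
Bit 5: prefix='0' (no match yet)
Bit 6: prefix='00' -> emit 'd', reset
Bit 7: prefix='1' -> emit 'k', reset
Bit 8: prefix='1' -> emit 'k', reset
Bit 9: prefix='0' (no match yet)
Bit 10: prefix='01' (no match yet)
Bit 11: prefix='010' -> emit 'i', reset

Answer: 0 2 5 7 8 9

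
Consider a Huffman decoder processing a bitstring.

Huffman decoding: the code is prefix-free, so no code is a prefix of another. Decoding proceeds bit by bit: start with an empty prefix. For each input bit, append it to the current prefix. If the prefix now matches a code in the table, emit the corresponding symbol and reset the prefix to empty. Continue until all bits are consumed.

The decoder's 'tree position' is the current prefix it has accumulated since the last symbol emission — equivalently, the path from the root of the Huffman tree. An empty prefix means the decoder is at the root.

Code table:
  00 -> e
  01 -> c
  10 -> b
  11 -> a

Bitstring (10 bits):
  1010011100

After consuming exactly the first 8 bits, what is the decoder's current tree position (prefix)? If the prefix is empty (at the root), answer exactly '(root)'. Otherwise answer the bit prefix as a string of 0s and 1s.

Answer: (root)

Derivation:
Bit 0: prefix='1' (no match yet)
Bit 1: prefix='10' -> emit 'b', reset
Bit 2: prefix='1' (no match yet)
Bit 3: prefix='10' -> emit 'b', reset
Bit 4: prefix='0' (no match yet)
Bit 5: prefix='01' -> emit 'c', reset
Bit 6: prefix='1' (no match yet)
Bit 7: prefix='11' -> emit 'a', reset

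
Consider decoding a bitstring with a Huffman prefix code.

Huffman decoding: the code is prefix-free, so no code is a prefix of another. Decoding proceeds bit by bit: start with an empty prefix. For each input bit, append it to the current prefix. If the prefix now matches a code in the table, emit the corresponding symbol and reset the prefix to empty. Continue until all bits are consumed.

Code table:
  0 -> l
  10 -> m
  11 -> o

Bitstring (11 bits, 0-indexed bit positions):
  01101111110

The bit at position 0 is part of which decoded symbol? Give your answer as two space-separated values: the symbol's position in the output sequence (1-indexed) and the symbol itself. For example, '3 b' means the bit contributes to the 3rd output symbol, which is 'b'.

Answer: 1 l

Derivation:
Bit 0: prefix='0' -> emit 'l', reset
Bit 1: prefix='1' (no match yet)
Bit 2: prefix='11' -> emit 'o', reset
Bit 3: prefix='0' -> emit 'l', reset
Bit 4: prefix='1' (no match yet)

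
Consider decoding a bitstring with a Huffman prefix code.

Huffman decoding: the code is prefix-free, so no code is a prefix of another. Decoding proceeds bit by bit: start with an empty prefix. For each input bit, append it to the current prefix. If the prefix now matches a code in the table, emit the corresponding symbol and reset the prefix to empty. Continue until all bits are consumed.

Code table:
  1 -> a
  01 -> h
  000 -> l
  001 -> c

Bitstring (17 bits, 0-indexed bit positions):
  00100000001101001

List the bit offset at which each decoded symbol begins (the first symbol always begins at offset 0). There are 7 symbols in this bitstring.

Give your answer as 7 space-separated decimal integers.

Answer: 0 3 6 9 11 12 14

Derivation:
Bit 0: prefix='0' (no match yet)
Bit 1: prefix='00' (no match yet)
Bit 2: prefix='001' -> emit 'c', reset
Bit 3: prefix='0' (no match yet)
Bit 4: prefix='00' (no match yet)
Bit 5: prefix='000' -> emit 'l', reset
Bit 6: prefix='0' (no match yet)
Bit 7: prefix='00' (no match yet)
Bit 8: prefix='000' -> emit 'l', reset
Bit 9: prefix='0' (no match yet)
Bit 10: prefix='01' -> emit 'h', reset
Bit 11: prefix='1' -> emit 'a', reset
Bit 12: prefix='0' (no match yet)
Bit 13: prefix='01' -> emit 'h', reset
Bit 14: prefix='0' (no match yet)
Bit 15: prefix='00' (no match yet)
Bit 16: prefix='001' -> emit 'c', reset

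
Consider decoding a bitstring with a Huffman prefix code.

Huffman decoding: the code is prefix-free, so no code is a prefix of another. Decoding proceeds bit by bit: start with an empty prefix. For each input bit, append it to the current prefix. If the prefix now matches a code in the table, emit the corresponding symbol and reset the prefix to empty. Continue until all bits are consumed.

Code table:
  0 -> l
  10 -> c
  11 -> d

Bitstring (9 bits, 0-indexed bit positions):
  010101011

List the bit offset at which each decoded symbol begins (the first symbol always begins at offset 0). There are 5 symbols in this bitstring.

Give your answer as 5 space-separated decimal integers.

Bit 0: prefix='0' -> emit 'l', reset
Bit 1: prefix='1' (no match yet)
Bit 2: prefix='10' -> emit 'c', reset
Bit 3: prefix='1' (no match yet)
Bit 4: prefix='10' -> emit 'c', reset
Bit 5: prefix='1' (no match yet)
Bit 6: prefix='10' -> emit 'c', reset
Bit 7: prefix='1' (no match yet)
Bit 8: prefix='11' -> emit 'd', reset

Answer: 0 1 3 5 7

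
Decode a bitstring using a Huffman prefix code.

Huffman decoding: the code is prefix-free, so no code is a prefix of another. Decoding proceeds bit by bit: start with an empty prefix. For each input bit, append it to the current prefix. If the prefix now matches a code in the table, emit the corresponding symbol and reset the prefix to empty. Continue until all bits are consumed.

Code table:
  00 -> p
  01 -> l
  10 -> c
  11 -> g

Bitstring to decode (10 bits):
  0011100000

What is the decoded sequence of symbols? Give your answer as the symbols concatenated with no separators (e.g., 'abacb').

Bit 0: prefix='0' (no match yet)
Bit 1: prefix='00' -> emit 'p', reset
Bit 2: prefix='1' (no match yet)
Bit 3: prefix='11' -> emit 'g', reset
Bit 4: prefix='1' (no match yet)
Bit 5: prefix='10' -> emit 'c', reset
Bit 6: prefix='0' (no match yet)
Bit 7: prefix='00' -> emit 'p', reset
Bit 8: prefix='0' (no match yet)
Bit 9: prefix='00' -> emit 'p', reset

Answer: pgcpp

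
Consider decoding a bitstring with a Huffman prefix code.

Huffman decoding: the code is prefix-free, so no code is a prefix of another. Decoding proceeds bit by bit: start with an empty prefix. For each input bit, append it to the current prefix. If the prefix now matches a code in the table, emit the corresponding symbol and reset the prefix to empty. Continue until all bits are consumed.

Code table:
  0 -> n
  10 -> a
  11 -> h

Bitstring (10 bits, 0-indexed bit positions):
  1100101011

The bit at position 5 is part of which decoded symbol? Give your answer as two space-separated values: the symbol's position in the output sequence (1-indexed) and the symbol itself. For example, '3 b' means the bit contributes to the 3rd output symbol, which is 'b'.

Bit 0: prefix='1' (no match yet)
Bit 1: prefix='11' -> emit 'h', reset
Bit 2: prefix='0' -> emit 'n', reset
Bit 3: prefix='0' -> emit 'n', reset
Bit 4: prefix='1' (no match yet)
Bit 5: prefix='10' -> emit 'a', reset
Bit 6: prefix='1' (no match yet)
Bit 7: prefix='10' -> emit 'a', reset
Bit 8: prefix='1' (no match yet)
Bit 9: prefix='11' -> emit 'h', reset

Answer: 4 a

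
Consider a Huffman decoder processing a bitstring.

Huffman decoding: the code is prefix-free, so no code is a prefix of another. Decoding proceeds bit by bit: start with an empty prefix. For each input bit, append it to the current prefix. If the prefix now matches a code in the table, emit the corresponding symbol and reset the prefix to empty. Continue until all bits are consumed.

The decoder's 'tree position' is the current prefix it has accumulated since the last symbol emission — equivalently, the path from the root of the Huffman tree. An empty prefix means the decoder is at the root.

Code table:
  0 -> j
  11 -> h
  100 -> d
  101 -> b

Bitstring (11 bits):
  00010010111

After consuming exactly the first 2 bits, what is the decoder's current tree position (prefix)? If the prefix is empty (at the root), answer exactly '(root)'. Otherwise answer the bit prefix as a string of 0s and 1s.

Bit 0: prefix='0' -> emit 'j', reset
Bit 1: prefix='0' -> emit 'j', reset

Answer: (root)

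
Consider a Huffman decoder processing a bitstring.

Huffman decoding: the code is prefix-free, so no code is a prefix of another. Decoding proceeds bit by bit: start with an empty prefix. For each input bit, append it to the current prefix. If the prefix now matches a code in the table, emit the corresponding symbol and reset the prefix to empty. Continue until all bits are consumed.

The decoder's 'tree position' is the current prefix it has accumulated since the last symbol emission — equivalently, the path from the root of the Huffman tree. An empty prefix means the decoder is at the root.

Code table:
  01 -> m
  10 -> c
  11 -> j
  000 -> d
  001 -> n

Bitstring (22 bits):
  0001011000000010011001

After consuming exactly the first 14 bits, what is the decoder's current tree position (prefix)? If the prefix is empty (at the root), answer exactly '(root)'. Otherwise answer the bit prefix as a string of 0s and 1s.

Answer: 0

Derivation:
Bit 0: prefix='0' (no match yet)
Bit 1: prefix='00' (no match yet)
Bit 2: prefix='000' -> emit 'd', reset
Bit 3: prefix='1' (no match yet)
Bit 4: prefix='10' -> emit 'c', reset
Bit 5: prefix='1' (no match yet)
Bit 6: prefix='11' -> emit 'j', reset
Bit 7: prefix='0' (no match yet)
Bit 8: prefix='00' (no match yet)
Bit 9: prefix='000' -> emit 'd', reset
Bit 10: prefix='0' (no match yet)
Bit 11: prefix='00' (no match yet)
Bit 12: prefix='000' -> emit 'd', reset
Bit 13: prefix='0' (no match yet)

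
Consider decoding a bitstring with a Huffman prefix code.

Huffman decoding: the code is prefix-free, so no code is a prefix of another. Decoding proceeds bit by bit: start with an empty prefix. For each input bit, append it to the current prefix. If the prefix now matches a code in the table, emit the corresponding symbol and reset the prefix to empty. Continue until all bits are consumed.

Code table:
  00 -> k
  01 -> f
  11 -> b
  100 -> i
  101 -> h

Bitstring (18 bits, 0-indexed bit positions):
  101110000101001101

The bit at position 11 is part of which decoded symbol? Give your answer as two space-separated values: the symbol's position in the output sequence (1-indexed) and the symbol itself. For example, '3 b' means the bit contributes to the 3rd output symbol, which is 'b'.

Answer: 5 h

Derivation:
Bit 0: prefix='1' (no match yet)
Bit 1: prefix='10' (no match yet)
Bit 2: prefix='101' -> emit 'h', reset
Bit 3: prefix='1' (no match yet)
Bit 4: prefix='11' -> emit 'b', reset
Bit 5: prefix='0' (no match yet)
Bit 6: prefix='00' -> emit 'k', reset
Bit 7: prefix='0' (no match yet)
Bit 8: prefix='00' -> emit 'k', reset
Bit 9: prefix='1' (no match yet)
Bit 10: prefix='10' (no match yet)
Bit 11: prefix='101' -> emit 'h', reset
Bit 12: prefix='0' (no match yet)
Bit 13: prefix='00' -> emit 'k', reset
Bit 14: prefix='1' (no match yet)
Bit 15: prefix='11' -> emit 'b', reset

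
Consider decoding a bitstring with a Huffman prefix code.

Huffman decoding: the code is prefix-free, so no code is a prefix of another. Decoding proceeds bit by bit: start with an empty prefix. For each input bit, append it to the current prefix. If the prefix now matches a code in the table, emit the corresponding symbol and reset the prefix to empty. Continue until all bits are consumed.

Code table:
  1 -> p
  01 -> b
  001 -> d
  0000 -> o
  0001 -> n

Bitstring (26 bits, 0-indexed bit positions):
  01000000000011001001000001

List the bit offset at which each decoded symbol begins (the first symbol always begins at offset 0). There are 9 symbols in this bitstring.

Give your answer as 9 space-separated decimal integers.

Answer: 0 2 6 10 13 14 17 20 24

Derivation:
Bit 0: prefix='0' (no match yet)
Bit 1: prefix='01' -> emit 'b', reset
Bit 2: prefix='0' (no match yet)
Bit 3: prefix='00' (no match yet)
Bit 4: prefix='000' (no match yet)
Bit 5: prefix='0000' -> emit 'o', reset
Bit 6: prefix='0' (no match yet)
Bit 7: prefix='00' (no match yet)
Bit 8: prefix='000' (no match yet)
Bit 9: prefix='0000' -> emit 'o', reset
Bit 10: prefix='0' (no match yet)
Bit 11: prefix='00' (no match yet)
Bit 12: prefix='001' -> emit 'd', reset
Bit 13: prefix='1' -> emit 'p', reset
Bit 14: prefix='0' (no match yet)
Bit 15: prefix='00' (no match yet)
Bit 16: prefix='001' -> emit 'd', reset
Bit 17: prefix='0' (no match yet)
Bit 18: prefix='00' (no match yet)
Bit 19: prefix='001' -> emit 'd', reset
Bit 20: prefix='0' (no match yet)
Bit 21: prefix='00' (no match yet)
Bit 22: prefix='000' (no match yet)
Bit 23: prefix='0000' -> emit 'o', reset
Bit 24: prefix='0' (no match yet)
Bit 25: prefix='01' -> emit 'b', reset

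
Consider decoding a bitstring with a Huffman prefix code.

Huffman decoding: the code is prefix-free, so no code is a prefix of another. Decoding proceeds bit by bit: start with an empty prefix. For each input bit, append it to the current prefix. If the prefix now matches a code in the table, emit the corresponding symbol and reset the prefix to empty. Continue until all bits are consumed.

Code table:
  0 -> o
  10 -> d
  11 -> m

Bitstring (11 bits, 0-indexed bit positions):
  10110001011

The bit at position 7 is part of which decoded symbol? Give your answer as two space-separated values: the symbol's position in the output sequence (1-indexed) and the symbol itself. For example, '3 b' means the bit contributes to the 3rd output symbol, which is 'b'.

Answer: 6 d

Derivation:
Bit 0: prefix='1' (no match yet)
Bit 1: prefix='10' -> emit 'd', reset
Bit 2: prefix='1' (no match yet)
Bit 3: prefix='11' -> emit 'm', reset
Bit 4: prefix='0' -> emit 'o', reset
Bit 5: prefix='0' -> emit 'o', reset
Bit 6: prefix='0' -> emit 'o', reset
Bit 7: prefix='1' (no match yet)
Bit 8: prefix='10' -> emit 'd', reset
Bit 9: prefix='1' (no match yet)
Bit 10: prefix='11' -> emit 'm', reset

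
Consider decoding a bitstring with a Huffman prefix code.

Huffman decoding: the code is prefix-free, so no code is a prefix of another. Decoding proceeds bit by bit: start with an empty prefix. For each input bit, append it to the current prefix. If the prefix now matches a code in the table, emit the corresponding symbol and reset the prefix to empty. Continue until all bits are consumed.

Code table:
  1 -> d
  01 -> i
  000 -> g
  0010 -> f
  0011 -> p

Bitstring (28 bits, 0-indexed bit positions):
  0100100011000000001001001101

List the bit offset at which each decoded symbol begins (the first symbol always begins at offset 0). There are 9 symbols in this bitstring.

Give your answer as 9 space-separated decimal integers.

Bit 0: prefix='0' (no match yet)
Bit 1: prefix='01' -> emit 'i', reset
Bit 2: prefix='0' (no match yet)
Bit 3: prefix='00' (no match yet)
Bit 4: prefix='001' (no match yet)
Bit 5: prefix='0010' -> emit 'f', reset
Bit 6: prefix='0' (no match yet)
Bit 7: prefix='00' (no match yet)
Bit 8: prefix='001' (no match yet)
Bit 9: prefix='0011' -> emit 'p', reset
Bit 10: prefix='0' (no match yet)
Bit 11: prefix='00' (no match yet)
Bit 12: prefix='000' -> emit 'g', reset
Bit 13: prefix='0' (no match yet)
Bit 14: prefix='00' (no match yet)
Bit 15: prefix='000' -> emit 'g', reset
Bit 16: prefix='0' (no match yet)
Bit 17: prefix='00' (no match yet)
Bit 18: prefix='001' (no match yet)
Bit 19: prefix='0010' -> emit 'f', reset
Bit 20: prefix='0' (no match yet)
Bit 21: prefix='01' -> emit 'i', reset
Bit 22: prefix='0' (no match yet)
Bit 23: prefix='00' (no match yet)
Bit 24: prefix='001' (no match yet)
Bit 25: prefix='0011' -> emit 'p', reset
Bit 26: prefix='0' (no match yet)
Bit 27: prefix='01' -> emit 'i', reset

Answer: 0 2 6 10 13 16 20 22 26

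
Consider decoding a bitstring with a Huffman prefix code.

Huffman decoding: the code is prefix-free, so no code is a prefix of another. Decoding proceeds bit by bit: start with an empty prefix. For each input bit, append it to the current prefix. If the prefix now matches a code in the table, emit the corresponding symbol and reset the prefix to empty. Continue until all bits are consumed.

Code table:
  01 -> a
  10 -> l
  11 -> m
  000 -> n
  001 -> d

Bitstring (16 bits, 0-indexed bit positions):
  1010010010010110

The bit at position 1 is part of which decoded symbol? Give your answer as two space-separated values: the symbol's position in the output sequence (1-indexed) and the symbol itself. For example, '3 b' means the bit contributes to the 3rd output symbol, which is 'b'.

Answer: 1 l

Derivation:
Bit 0: prefix='1' (no match yet)
Bit 1: prefix='10' -> emit 'l', reset
Bit 2: prefix='1' (no match yet)
Bit 3: prefix='10' -> emit 'l', reset
Bit 4: prefix='0' (no match yet)
Bit 5: prefix='01' -> emit 'a', reset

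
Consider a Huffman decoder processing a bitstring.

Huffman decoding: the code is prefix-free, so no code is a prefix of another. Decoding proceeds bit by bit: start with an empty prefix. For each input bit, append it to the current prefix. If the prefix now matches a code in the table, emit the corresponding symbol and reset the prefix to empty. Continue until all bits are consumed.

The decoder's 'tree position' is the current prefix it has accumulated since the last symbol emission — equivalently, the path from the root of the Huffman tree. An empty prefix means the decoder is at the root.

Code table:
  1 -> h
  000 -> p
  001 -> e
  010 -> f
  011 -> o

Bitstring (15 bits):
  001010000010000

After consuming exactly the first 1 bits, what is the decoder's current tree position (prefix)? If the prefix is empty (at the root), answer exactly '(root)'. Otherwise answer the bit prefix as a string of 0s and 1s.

Bit 0: prefix='0' (no match yet)

Answer: 0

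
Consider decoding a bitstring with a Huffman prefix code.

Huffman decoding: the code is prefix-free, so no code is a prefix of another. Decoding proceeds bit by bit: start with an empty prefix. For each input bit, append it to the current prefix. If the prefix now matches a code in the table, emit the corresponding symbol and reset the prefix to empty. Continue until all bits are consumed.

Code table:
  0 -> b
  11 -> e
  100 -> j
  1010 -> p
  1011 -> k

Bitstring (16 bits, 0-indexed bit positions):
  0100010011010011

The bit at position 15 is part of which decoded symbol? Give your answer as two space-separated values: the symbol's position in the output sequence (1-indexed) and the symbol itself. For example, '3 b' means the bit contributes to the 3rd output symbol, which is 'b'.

Bit 0: prefix='0' -> emit 'b', reset
Bit 1: prefix='1' (no match yet)
Bit 2: prefix='10' (no match yet)
Bit 3: prefix='100' -> emit 'j', reset
Bit 4: prefix='0' -> emit 'b', reset
Bit 5: prefix='1' (no match yet)
Bit 6: prefix='10' (no match yet)
Bit 7: prefix='100' -> emit 'j', reset
Bit 8: prefix='1' (no match yet)
Bit 9: prefix='11' -> emit 'e', reset
Bit 10: prefix='0' -> emit 'b', reset
Bit 11: prefix='1' (no match yet)
Bit 12: prefix='10' (no match yet)
Bit 13: prefix='100' -> emit 'j', reset
Bit 14: prefix='1' (no match yet)
Bit 15: prefix='11' -> emit 'e', reset

Answer: 8 e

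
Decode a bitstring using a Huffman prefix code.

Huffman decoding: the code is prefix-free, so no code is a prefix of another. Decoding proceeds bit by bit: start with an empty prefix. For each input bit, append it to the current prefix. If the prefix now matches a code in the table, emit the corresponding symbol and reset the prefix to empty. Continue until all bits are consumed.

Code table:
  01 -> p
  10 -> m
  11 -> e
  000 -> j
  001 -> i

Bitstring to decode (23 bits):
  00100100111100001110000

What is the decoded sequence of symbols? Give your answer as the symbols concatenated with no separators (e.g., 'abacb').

Bit 0: prefix='0' (no match yet)
Bit 1: prefix='00' (no match yet)
Bit 2: prefix='001' -> emit 'i', reset
Bit 3: prefix='0' (no match yet)
Bit 4: prefix='00' (no match yet)
Bit 5: prefix='001' -> emit 'i', reset
Bit 6: prefix='0' (no match yet)
Bit 7: prefix='00' (no match yet)
Bit 8: prefix='001' -> emit 'i', reset
Bit 9: prefix='1' (no match yet)
Bit 10: prefix='11' -> emit 'e', reset
Bit 11: prefix='1' (no match yet)
Bit 12: prefix='10' -> emit 'm', reset
Bit 13: prefix='0' (no match yet)
Bit 14: prefix='00' (no match yet)
Bit 15: prefix='000' -> emit 'j', reset
Bit 16: prefix='1' (no match yet)
Bit 17: prefix='11' -> emit 'e', reset
Bit 18: prefix='1' (no match yet)
Bit 19: prefix='10' -> emit 'm', reset
Bit 20: prefix='0' (no match yet)
Bit 21: prefix='00' (no match yet)
Bit 22: prefix='000' -> emit 'j', reset

Answer: iiiemjemj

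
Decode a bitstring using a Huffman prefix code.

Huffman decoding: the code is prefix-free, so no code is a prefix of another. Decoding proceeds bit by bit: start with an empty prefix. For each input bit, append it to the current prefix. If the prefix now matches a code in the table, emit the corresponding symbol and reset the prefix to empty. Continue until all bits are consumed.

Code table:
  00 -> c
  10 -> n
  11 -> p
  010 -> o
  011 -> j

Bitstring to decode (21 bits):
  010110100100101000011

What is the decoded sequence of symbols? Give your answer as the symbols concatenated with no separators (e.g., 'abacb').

Answer: opoooncj

Derivation:
Bit 0: prefix='0' (no match yet)
Bit 1: prefix='01' (no match yet)
Bit 2: prefix='010' -> emit 'o', reset
Bit 3: prefix='1' (no match yet)
Bit 4: prefix='11' -> emit 'p', reset
Bit 5: prefix='0' (no match yet)
Bit 6: prefix='01' (no match yet)
Bit 7: prefix='010' -> emit 'o', reset
Bit 8: prefix='0' (no match yet)
Bit 9: prefix='01' (no match yet)
Bit 10: prefix='010' -> emit 'o', reset
Bit 11: prefix='0' (no match yet)
Bit 12: prefix='01' (no match yet)
Bit 13: prefix='010' -> emit 'o', reset
Bit 14: prefix='1' (no match yet)
Bit 15: prefix='10' -> emit 'n', reset
Bit 16: prefix='0' (no match yet)
Bit 17: prefix='00' -> emit 'c', reset
Bit 18: prefix='0' (no match yet)
Bit 19: prefix='01' (no match yet)
Bit 20: prefix='011' -> emit 'j', reset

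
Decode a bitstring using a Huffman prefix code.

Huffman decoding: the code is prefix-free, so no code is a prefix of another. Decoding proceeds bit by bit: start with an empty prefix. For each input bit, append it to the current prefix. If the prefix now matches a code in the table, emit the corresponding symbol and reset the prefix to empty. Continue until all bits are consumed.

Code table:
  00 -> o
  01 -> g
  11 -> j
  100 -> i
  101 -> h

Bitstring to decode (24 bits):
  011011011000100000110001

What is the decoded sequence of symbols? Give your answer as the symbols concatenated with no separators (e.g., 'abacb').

Answer: ghhigoogig

Derivation:
Bit 0: prefix='0' (no match yet)
Bit 1: prefix='01' -> emit 'g', reset
Bit 2: prefix='1' (no match yet)
Bit 3: prefix='10' (no match yet)
Bit 4: prefix='101' -> emit 'h', reset
Bit 5: prefix='1' (no match yet)
Bit 6: prefix='10' (no match yet)
Bit 7: prefix='101' -> emit 'h', reset
Bit 8: prefix='1' (no match yet)
Bit 9: prefix='10' (no match yet)
Bit 10: prefix='100' -> emit 'i', reset
Bit 11: prefix='0' (no match yet)
Bit 12: prefix='01' -> emit 'g', reset
Bit 13: prefix='0' (no match yet)
Bit 14: prefix='00' -> emit 'o', reset
Bit 15: prefix='0' (no match yet)
Bit 16: prefix='00' -> emit 'o', reset
Bit 17: prefix='0' (no match yet)
Bit 18: prefix='01' -> emit 'g', reset
Bit 19: prefix='1' (no match yet)
Bit 20: prefix='10' (no match yet)
Bit 21: prefix='100' -> emit 'i', reset
Bit 22: prefix='0' (no match yet)
Bit 23: prefix='01' -> emit 'g', reset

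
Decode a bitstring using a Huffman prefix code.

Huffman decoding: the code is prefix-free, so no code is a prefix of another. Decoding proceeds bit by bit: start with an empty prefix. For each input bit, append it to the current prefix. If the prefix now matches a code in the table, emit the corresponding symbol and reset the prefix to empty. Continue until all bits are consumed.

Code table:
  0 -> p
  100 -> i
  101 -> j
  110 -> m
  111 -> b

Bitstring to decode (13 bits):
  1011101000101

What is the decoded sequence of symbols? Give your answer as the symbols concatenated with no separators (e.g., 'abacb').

Bit 0: prefix='1' (no match yet)
Bit 1: prefix='10' (no match yet)
Bit 2: prefix='101' -> emit 'j', reset
Bit 3: prefix='1' (no match yet)
Bit 4: prefix='11' (no match yet)
Bit 5: prefix='110' -> emit 'm', reset
Bit 6: prefix='1' (no match yet)
Bit 7: prefix='10' (no match yet)
Bit 8: prefix='100' -> emit 'i', reset
Bit 9: prefix='0' -> emit 'p', reset
Bit 10: prefix='1' (no match yet)
Bit 11: prefix='10' (no match yet)
Bit 12: prefix='101' -> emit 'j', reset

Answer: jmipj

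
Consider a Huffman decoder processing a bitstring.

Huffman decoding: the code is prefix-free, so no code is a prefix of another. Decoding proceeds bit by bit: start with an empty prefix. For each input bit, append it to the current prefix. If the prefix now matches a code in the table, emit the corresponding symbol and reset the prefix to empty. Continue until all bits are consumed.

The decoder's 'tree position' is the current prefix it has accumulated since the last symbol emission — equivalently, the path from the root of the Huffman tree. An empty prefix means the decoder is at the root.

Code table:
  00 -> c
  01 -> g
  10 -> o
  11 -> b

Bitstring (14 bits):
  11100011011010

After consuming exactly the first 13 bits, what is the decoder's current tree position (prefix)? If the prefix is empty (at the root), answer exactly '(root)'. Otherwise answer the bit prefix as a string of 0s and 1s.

Bit 0: prefix='1' (no match yet)
Bit 1: prefix='11' -> emit 'b', reset
Bit 2: prefix='1' (no match yet)
Bit 3: prefix='10' -> emit 'o', reset
Bit 4: prefix='0' (no match yet)
Bit 5: prefix='00' -> emit 'c', reset
Bit 6: prefix='1' (no match yet)
Bit 7: prefix='11' -> emit 'b', reset
Bit 8: prefix='0' (no match yet)
Bit 9: prefix='01' -> emit 'g', reset
Bit 10: prefix='1' (no match yet)
Bit 11: prefix='10' -> emit 'o', reset
Bit 12: prefix='1' (no match yet)

Answer: 1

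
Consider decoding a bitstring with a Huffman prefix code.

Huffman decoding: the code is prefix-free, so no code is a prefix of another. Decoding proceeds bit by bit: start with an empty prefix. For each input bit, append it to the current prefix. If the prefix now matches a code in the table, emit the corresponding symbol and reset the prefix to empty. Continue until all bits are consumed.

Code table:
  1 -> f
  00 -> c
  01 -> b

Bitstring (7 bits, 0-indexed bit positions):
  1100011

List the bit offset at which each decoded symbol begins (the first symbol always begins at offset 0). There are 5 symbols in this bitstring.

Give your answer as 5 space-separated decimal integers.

Answer: 0 1 2 4 6

Derivation:
Bit 0: prefix='1' -> emit 'f', reset
Bit 1: prefix='1' -> emit 'f', reset
Bit 2: prefix='0' (no match yet)
Bit 3: prefix='00' -> emit 'c', reset
Bit 4: prefix='0' (no match yet)
Bit 5: prefix='01' -> emit 'b', reset
Bit 6: prefix='1' -> emit 'f', reset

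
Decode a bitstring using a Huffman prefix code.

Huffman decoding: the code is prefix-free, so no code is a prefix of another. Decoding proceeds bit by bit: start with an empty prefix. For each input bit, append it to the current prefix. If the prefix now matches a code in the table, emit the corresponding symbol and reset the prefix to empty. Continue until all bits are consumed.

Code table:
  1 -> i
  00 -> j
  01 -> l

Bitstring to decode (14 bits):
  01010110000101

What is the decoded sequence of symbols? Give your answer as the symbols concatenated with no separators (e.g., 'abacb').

Bit 0: prefix='0' (no match yet)
Bit 1: prefix='01' -> emit 'l', reset
Bit 2: prefix='0' (no match yet)
Bit 3: prefix='01' -> emit 'l', reset
Bit 4: prefix='0' (no match yet)
Bit 5: prefix='01' -> emit 'l', reset
Bit 6: prefix='1' -> emit 'i', reset
Bit 7: prefix='0' (no match yet)
Bit 8: prefix='00' -> emit 'j', reset
Bit 9: prefix='0' (no match yet)
Bit 10: prefix='00' -> emit 'j', reset
Bit 11: prefix='1' -> emit 'i', reset
Bit 12: prefix='0' (no match yet)
Bit 13: prefix='01' -> emit 'l', reset

Answer: lllijjil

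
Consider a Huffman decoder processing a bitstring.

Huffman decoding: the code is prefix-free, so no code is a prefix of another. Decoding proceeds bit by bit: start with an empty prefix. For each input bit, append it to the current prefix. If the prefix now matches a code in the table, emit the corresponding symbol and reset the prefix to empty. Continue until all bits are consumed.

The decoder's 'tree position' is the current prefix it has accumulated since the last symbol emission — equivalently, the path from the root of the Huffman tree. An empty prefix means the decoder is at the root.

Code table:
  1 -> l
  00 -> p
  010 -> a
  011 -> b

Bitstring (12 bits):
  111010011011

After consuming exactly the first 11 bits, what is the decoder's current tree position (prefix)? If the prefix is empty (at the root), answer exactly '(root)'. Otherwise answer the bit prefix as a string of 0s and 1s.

Answer: 01

Derivation:
Bit 0: prefix='1' -> emit 'l', reset
Bit 1: prefix='1' -> emit 'l', reset
Bit 2: prefix='1' -> emit 'l', reset
Bit 3: prefix='0' (no match yet)
Bit 4: prefix='01' (no match yet)
Bit 5: prefix='010' -> emit 'a', reset
Bit 6: prefix='0' (no match yet)
Bit 7: prefix='01' (no match yet)
Bit 8: prefix='011' -> emit 'b', reset
Bit 9: prefix='0' (no match yet)
Bit 10: prefix='01' (no match yet)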